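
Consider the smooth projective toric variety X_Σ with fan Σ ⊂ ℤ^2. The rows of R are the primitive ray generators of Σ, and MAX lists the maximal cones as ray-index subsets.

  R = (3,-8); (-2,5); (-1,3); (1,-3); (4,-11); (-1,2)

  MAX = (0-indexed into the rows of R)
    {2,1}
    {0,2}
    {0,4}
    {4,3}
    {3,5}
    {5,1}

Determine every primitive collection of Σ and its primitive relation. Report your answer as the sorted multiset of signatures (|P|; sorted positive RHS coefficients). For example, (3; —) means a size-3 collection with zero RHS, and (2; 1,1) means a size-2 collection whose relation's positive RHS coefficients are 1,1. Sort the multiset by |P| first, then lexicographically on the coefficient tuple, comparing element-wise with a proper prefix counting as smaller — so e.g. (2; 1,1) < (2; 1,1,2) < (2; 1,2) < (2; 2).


Σ has 9 primitive collections:

  • {2,3}:  v_{2} + v_{3} = 0 — sig = (2; —)
  • {0,1}:  v_{0} + v_{1} = v_{3} — sig = (2; 1)
  • {0,3}:  v_{0} + v_{3} = v_{4} — sig = (2; 1)
  • {1,3}:  v_{1} + v_{3} = v_{5} — sig = (2; 1)
  • {2,4}:  v_{2} + v_{4} = v_{0} — sig = (2; 1)
  • {2,5}:  v_{2} + v_{5} = v_{1} — sig = (2; 1)
  • {0,5}:  v_{0} + v_{5} = 2·v_{3} — sig = (2; 2)
  • {1,4}:  v_{1} + v_{4} = 2·v_{3} — sig = (2; 2)
  • {4,5}:  v_{4} + v_{5} = 3·v_{3} — sig = (2; 3)

Signatures (|P|; sorted positive RHS coefficients), sorted:
[(2; —), (2; 1), (2; 1), (2; 1), (2; 1), (2; 1), (2; 2), (2; 2), (2; 3)]


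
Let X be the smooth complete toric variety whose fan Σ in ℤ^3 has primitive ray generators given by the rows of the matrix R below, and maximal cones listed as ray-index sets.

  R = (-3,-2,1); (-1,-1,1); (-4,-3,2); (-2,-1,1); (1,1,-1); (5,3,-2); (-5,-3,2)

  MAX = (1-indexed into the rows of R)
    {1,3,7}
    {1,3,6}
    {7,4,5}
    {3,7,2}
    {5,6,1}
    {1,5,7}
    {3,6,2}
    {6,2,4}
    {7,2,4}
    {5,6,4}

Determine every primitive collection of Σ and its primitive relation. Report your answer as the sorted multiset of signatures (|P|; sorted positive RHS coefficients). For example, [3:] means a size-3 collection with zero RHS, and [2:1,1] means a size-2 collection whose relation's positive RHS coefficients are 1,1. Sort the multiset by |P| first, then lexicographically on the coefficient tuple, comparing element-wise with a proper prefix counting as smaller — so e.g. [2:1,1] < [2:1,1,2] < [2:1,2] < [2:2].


Σ has 6 primitive collections:

  {2,5}:  v_{2} + v_{5} = 0  ⟹  sig = [2:]
  {6,7}:  v_{6} + v_{7} = 0  ⟹  sig = [2:]
  {1,2}:  v_{1} + v_{2} = v_{3}  ⟹  sig = [2:1]
  {1,4}:  v_{1} + v_{4} = v_{7}  ⟹  sig = [2:1]
  {3,5}:  v_{3} + v_{5} = v_{1}  ⟹  sig = [2:1]
  {3,4}:  v_{3} + v_{4} = v_{2} + v_{7}  ⟹  sig = [2:1,1]

Signatures (|P|; sorted positive RHS coefficients), sorted:
[[2:], [2:], [2:1], [2:1], [2:1], [2:1,1]]


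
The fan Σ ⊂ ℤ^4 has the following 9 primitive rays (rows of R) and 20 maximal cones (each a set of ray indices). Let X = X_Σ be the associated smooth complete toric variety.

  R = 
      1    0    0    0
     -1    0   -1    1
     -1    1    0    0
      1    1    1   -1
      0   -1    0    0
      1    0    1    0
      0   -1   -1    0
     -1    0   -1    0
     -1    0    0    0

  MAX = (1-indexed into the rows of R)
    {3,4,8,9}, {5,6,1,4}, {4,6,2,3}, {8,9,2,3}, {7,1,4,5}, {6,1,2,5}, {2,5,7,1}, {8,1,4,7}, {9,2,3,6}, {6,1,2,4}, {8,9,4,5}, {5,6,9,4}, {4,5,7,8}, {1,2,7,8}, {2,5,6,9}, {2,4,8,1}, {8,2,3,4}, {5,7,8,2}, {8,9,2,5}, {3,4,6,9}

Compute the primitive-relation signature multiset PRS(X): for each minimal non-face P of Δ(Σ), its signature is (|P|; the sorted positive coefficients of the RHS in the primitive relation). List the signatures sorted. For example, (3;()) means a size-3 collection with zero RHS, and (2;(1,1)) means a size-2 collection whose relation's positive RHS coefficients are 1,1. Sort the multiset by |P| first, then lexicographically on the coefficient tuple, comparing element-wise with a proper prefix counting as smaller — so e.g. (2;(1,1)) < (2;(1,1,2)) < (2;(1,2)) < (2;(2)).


Primitive collections (11):

  P = {1,9}:  v_{1} + v_{9} = 0  so sig = (2;())
  P = {6,8}:  v_{6} + v_{8} = 0  so sig = (2;())
  P = {3,5}:  v_{3} + v_{5} = v_{9}  so sig = (2;(1))
  P = {3,7}:  v_{3} + v_{7} = v_{8}  so sig = (2;(1))
  P = {1,3}:  v_{1} + v_{3} = v_{2} + v_{4}  so sig = (2;(1,1))
  P = {6,7}:  v_{6} + v_{7} = v_{1} + v_{5}  so sig = (2;(1,1))
  P = {7,9}:  v_{7} + v_{9} = v_{5} + v_{8}  so sig = (2;(1,1))
  P = {2,4,5}:  v_{2} + v_{4} + v_{5} = 0  so sig = (3;())
  P = {1,5,8}:  v_{1} + v_{5} + v_{8} = v_{7}  so sig = (3;(1))
  P = {2,4,9}:  v_{2} + v_{4} + v_{9} = v_{3}  so sig = (3;(1))
  P = {2,4,7}:  v_{2} + v_{4} + v_{7} = v_{1} + v_{8}  so sig = (3;(1,1))

Signatures (|P|; sorted positive RHS coefficients), sorted:
[(2;()), (2;()), (2;(1)), (2;(1)), (2;(1,1)), (2;(1,1)), (2;(1,1)), (3;()), (3;(1)), (3;(1)), (3;(1,1))]


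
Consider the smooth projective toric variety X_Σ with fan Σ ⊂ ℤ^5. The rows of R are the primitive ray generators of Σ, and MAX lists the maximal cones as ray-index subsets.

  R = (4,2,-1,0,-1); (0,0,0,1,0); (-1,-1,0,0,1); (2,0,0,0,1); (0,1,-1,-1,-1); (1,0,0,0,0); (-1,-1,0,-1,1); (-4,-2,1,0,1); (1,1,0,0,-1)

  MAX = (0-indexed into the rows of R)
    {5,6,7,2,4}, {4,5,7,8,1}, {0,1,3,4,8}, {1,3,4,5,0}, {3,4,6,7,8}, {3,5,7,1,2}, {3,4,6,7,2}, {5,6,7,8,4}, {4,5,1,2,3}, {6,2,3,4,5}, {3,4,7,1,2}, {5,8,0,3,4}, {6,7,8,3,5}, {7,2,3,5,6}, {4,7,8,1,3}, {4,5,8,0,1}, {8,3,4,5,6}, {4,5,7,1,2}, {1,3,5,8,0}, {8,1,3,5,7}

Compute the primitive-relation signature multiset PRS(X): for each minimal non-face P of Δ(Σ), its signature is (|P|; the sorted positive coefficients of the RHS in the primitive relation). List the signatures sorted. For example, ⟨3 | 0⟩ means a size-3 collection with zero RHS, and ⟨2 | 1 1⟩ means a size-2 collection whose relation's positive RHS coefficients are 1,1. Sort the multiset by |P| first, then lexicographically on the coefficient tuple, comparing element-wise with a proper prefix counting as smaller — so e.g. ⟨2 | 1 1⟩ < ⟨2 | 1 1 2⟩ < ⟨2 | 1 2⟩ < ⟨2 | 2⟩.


|primitive collections| = 7. Relations:

  • {0,7}:  v_{0} + v_{7} = 0  →  sig = ⟨2 | 0⟩
  • {2,8}:  v_{2} + v_{8} = 0  →  sig = ⟨2 | 0⟩
  • {1,6}:  v_{1} + v_{6} = v_{2}  →  sig = ⟨2 | 1⟩
  • {0,6}:  v_{0} + v_{6} = v_{3} + v_{4} + v_{5}  →  sig = ⟨2 | 1 1 1⟩
  • {0,2}:  v_{0} + v_{2} = v_{1} + v_{3} + v_{4} + v_{5}  →  sig = ⟨2 | 1 1 1 1⟩
  • {3,4,5,7}:  v_{3} + v_{4} + v_{5} + v_{7} = v_{6}  →  sig = ⟨4 | 1⟩
  • {1,3,4,5,8}:  v_{1} + v_{3} + v_{4} + v_{5} + v_{8} = v_{0}  →  sig = ⟨5 | 1⟩

Sorted signature multiset PRS(X):
    ⟨2 | 0⟩
    ⟨2 | 0⟩
    ⟨2 | 1⟩
    ⟨2 | 1 1 1⟩
    ⟨2 | 1 1 1 1⟩
    ⟨4 | 1⟩
    ⟨5 | 1⟩


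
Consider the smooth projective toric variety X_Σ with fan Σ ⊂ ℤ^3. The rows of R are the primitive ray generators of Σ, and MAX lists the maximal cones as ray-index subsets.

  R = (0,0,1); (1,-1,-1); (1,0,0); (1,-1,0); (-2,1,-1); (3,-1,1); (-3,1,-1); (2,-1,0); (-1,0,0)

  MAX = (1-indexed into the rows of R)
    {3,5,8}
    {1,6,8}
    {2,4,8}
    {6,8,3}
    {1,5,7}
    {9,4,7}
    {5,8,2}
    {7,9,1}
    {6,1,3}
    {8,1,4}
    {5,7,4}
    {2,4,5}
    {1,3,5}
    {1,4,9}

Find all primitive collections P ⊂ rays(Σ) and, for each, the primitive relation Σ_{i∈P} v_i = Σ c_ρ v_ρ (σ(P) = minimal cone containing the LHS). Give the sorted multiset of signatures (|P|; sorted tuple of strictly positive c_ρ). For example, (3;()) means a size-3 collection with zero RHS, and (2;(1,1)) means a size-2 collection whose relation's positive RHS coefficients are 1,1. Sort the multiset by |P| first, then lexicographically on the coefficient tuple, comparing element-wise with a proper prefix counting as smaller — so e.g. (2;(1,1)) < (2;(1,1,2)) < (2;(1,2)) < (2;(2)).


Minimal non-faces — 20 found among 9 rays, 14 max cones:

  {3,9}:  v_{3} + v_{9} = 0 — sig = (2;())
  {6,7}:  v_{6} + v_{7} = 0 — sig = (2;())
  {1,2}:  v_{1} + v_{2} = v_{4} — sig = (2;(1))
  {3,4}:  v_{3} + v_{4} = v_{8} — sig = (2;(1))
  {3,7}:  v_{3} + v_{7} = v_{5} — sig = (2;(1))
  {5,6}:  v_{5} + v_{6} = v_{3} — sig = (2;(1))
  {5,9}:  v_{5} + v_{9} = v_{7} — sig = (2;(1))
  {8,9}:  v_{8} + v_{9} = v_{4} — sig = (2;(1))
  {6,9}:  v_{6} + v_{9} = v_{1} + v_{8} — sig = (2;(1,1))
  {7,8}:  v_{7} + v_{8} = v_{4} + v_{5} — sig = (2;(1,1))
  {2,3}:  v_{2} + v_{3} = v_{5} + 2·v_{8} — sig = (2;(1,2))
  {2,9}:  v_{2} + v_{9} = 2·v_{4} + v_{5} — sig = (2;(1,2))
  {4,6}:  v_{4} + v_{6} = v_{1} + 2·v_{8} — sig = (2;(1,2))
  {2,6}:  v_{2} + v_{6} = 2·v_{8} — sig = (2;(2))
  {2,7}:  v_{2} + v_{7} = 2·v_{4} + 2·v_{5} — sig = (2;(2,2))
  {1,5,8}:  v_{1} + v_{5} + v_{8} = 0 — sig = (3;())
  {1,3,8}:  v_{1} + v_{3} + v_{8} = v_{6} — sig = (3;(1))
  {1,4,5}:  v_{1} + v_{4} + v_{5} = v_{9} — sig = (3;(1))
  {4,5,8}:  v_{4} + v_{5} + v_{8} = v_{2} — sig = (3;(1))
  {1,4,7}:  v_{1} + v_{4} + v_{7} = 2·v_{9} — sig = (3;(2))

Hence PRS(X_Σ) =
{ (2;()) ×2,  (2;(1)) ×6,  (2;(1,1)) ×2,  (2;(1,2)) ×3,  (2;(2)),  (2;(2,2)),  (3;()),  (3;(1)) ×3,  (3;(2)) }


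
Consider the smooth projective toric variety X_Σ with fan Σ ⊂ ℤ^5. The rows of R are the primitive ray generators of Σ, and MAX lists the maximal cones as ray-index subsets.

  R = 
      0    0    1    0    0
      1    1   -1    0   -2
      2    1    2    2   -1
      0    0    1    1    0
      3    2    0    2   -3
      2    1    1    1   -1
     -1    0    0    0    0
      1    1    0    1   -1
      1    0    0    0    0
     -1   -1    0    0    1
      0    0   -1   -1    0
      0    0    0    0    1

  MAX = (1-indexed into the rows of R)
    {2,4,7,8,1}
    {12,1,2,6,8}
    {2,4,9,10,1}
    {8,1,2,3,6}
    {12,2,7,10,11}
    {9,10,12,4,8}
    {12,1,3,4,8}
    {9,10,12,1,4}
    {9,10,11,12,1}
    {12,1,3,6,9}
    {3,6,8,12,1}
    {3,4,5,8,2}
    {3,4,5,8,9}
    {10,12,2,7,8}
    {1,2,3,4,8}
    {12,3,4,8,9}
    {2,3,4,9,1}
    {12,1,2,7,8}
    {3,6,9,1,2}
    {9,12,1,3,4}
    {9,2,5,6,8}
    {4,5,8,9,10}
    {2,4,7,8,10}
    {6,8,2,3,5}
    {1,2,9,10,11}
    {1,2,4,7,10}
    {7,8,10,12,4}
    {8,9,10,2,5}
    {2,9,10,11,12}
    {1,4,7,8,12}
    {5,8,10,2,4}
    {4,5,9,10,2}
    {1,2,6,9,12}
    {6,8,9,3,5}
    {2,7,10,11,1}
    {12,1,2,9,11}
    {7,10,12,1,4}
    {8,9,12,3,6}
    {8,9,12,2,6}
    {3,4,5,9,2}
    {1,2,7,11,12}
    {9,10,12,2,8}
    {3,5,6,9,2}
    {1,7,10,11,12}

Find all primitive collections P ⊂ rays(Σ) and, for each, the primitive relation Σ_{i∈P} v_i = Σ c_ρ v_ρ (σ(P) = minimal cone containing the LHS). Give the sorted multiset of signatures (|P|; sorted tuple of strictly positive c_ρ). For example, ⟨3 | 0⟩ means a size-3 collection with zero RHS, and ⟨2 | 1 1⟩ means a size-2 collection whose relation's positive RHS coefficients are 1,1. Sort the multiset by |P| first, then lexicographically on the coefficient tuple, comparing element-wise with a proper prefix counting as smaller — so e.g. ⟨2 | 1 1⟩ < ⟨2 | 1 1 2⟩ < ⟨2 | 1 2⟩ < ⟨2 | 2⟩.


21 collections generate NE(X_Σ); each relation:

  P={4,11}:  v_{4} + v_{11} = 0 — sig = ⟨2 | 0⟩
  P={7,9}:  v_{7} + v_{9} = 0 — sig = ⟨2 | 0⟩
  P={3,11}:  v_{3} + v_{11} = v_{6} — sig = ⟨2 | 1⟩
  P={4,6}:  v_{4} + v_{6} = v_{3} — sig = ⟨2 | 1⟩
  P={1,5}:  v_{1} + v_{5} = v_{2} + v_{3} — sig = ⟨2 | 1 1⟩
  P={6,7}:  v_{6} + v_{7} = v_{1} + v_{8} — sig = ⟨2 | 1 1⟩
  P={6,10}:  v_{6} + v_{10} = v_{4} + v_{9} — sig = ⟨2 | 1 1⟩
  P={8,11}:  v_{8} + v_{11} = v_{2} + v_{12} — sig = ⟨2 | 1 1⟩
  P={3,7}:  v_{3} + v_{7} = v_{1} + v_{4} + v_{8} — sig = ⟨2 | 1 1 1⟩
  P={5,7}:  v_{5} + v_{7} = v_{2} + v_{4} + v_{8} — sig = ⟨2 | 1 1 1⟩
  P={5,11}:  v_{5} + v_{11} = v_{2} + v_{8} + v_{9} — sig = ⟨2 | 1 1 1⟩
  P={6,11}:  v_{6} + v_{11} = v_{1} + v_{2} + v_{9} + v_{12} — sig = ⟨2 | 1 1 1 1⟩
  P={3,10}:  v_{3} + v_{10} = 2·v_{4} + v_{9} — sig = ⟨2 | 1 2⟩
  P={5,12}:  v_{5} + v_{12} = 2·v_{8} + v_{9} — sig = ⟨2 | 1 2⟩
  P={1,8,9}:  v_{1} + v_{8} + v_{9} = v_{6} — sig = ⟨3 | 1⟩
  P={1,8,10}:  v_{1} + v_{8} + v_{10} = v_{4} — sig = ⟨3 | 1⟩
  P={2,4,12}:  v_{2} + v_{4} + v_{12} = v_{8} — sig = ⟨3 | 1⟩
  P={2,3,12}:  v_{2} + v_{3} + v_{12} = v_{6} + v_{8} — sig = ⟨3 | 1 1⟩
  P={1,2,10,12}:  v_{1} + v_{2} + v_{10} + v_{12} = 0 — sig = ⟨4 | 0⟩
  P={2,4,8,9}:  v_{2} + v_{4} + v_{8} + v_{9} = v_{5} — sig = ⟨4 | 1⟩
  P={2,3,8,9}:  v_{2} + v_{3} + v_{8} + v_{9} = v_{5} + v_{6} — sig = ⟨4 | 1 1⟩

Hence PRS(X_Σ) =
[⟨2 | 0⟩, ⟨2 | 0⟩, ⟨2 | 1⟩, ⟨2 | 1⟩, ⟨2 | 1 1⟩, ⟨2 | 1 1⟩, ⟨2 | 1 1⟩, ⟨2 | 1 1⟩, ⟨2 | 1 1 1⟩, ⟨2 | 1 1 1⟩, ⟨2 | 1 1 1⟩, ⟨2 | 1 1 1 1⟩, ⟨2 | 1 2⟩, ⟨2 | 1 2⟩, ⟨3 | 1⟩, ⟨3 | 1⟩, ⟨3 | 1⟩, ⟨3 | 1 1⟩, ⟨4 | 0⟩, ⟨4 | 1⟩, ⟨4 | 1 1⟩]


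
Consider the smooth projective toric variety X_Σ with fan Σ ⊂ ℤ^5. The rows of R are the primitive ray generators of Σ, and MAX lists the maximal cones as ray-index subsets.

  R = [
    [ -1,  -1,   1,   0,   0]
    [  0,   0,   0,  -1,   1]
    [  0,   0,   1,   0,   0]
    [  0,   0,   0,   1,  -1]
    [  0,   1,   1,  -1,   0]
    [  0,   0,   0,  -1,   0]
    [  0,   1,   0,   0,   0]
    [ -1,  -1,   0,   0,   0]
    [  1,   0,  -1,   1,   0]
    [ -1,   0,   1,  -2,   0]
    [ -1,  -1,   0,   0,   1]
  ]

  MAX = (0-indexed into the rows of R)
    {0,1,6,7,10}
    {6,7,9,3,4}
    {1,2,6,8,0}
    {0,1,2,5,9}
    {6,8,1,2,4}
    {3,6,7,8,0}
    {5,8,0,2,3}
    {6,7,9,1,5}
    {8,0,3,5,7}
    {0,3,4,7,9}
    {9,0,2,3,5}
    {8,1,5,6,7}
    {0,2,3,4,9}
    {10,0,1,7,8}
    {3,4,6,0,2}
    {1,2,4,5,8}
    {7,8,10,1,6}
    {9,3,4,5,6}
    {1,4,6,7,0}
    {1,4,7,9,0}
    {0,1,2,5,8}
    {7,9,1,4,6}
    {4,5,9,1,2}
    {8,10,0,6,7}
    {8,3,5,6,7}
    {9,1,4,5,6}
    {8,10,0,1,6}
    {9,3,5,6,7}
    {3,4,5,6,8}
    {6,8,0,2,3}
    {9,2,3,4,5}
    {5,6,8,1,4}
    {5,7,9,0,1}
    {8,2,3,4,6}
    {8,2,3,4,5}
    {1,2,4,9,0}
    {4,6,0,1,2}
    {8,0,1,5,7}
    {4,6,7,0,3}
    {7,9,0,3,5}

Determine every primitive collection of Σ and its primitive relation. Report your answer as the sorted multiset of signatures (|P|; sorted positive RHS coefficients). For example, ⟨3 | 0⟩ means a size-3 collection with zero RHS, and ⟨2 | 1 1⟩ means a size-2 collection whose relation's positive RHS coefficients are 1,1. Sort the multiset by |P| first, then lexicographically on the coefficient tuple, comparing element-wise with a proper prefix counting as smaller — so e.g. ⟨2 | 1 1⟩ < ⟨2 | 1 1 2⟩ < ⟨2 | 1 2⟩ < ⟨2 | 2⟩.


|primitive collections| = 17. Relations:

  {1,3}:  v_{1} + v_{3} = 0 ; sig = ⟨2 | 0⟩
  {2,7}:  v_{2} + v_{7} = v_{0} ; sig = ⟨2 | 1⟩
  {8,9}:  v_{8} + v_{9} = v_{5} ; sig = ⟨2 | 1⟩
  {5,10}:  v_{5} + v_{10} = v_{1} + v_{7} ; sig = ⟨2 | 1 1⟩
  {4,10}:  v_{4} + v_{10} = v_{0} + v_{1} + v_{6} ; sig = ⟨2 | 1 1 1⟩
  {3,10}:  v_{3} + v_{10} = v_{0} + v_{6} + v_{7} + v_{8} ; sig = ⟨2 | 1 1 1 1⟩
  {2,10}:  v_{2} + v_{10} = 2·v_{0} + v_{1} + v_{6} + v_{8} ; sig = ⟨2 | 1 1 1 2⟩
  {9,10}:  v_{9} + v_{10} = v_{1} + v_{4} + 2·v_{7} ; sig = ⟨2 | 1 1 2⟩
  {4,7,8}:  v_{4} + v_{7} + v_{8} = 0 ; sig = ⟨3 | 0⟩
  {0,4,8}:  v_{0} + v_{4} + v_{8} = v_{2} ; sig = ⟨3 | 1⟩
  {2,5,6}:  v_{2} + v_{5} + v_{6} = v_{4} ; sig = ⟨3 | 1⟩
  {4,5,7}:  v_{4} + v_{5} + v_{7} = v_{9} ; sig = ⟨3 | 1⟩
  {0,4,5}:  v_{0} + v_{4} + v_{5} = v_{2} + v_{9} ; sig = ⟨3 | 1 1⟩
  {0,5,6}:  v_{0} + v_{5} + v_{6} = v_{4} + v_{7} ; sig = ⟨3 | 1 1⟩
  {2,6,9}:  v_{2} + v_{6} + v_{9} = 2·v_{4} + v_{7} ; sig = ⟨3 | 1 2⟩
  {0,6,9}:  v_{0} + v_{6} + v_{9} = 2·v_{4} + 2·v_{7} ; sig = ⟨3 | 2 2⟩
  {0,1,6,7,8}:  v_{0} + v_{1} + v_{6} + v_{7} + v_{8} = v_{10} ; sig = ⟨5 | 1⟩

Hence PRS(X_Σ) =
{ ⟨2 | 0⟩,  ⟨2 | 1⟩ ×2,  ⟨2 | 1 1⟩,  ⟨2 | 1 1 1⟩,  ⟨2 | 1 1 1 1⟩,  ⟨2 | 1 1 1 2⟩,  ⟨2 | 1 1 2⟩,  ⟨3 | 0⟩,  ⟨3 | 1⟩ ×3,  ⟨3 | 1 1⟩ ×2,  ⟨3 | 1 2⟩,  ⟨3 | 2 2⟩,  ⟨5 | 1⟩ }


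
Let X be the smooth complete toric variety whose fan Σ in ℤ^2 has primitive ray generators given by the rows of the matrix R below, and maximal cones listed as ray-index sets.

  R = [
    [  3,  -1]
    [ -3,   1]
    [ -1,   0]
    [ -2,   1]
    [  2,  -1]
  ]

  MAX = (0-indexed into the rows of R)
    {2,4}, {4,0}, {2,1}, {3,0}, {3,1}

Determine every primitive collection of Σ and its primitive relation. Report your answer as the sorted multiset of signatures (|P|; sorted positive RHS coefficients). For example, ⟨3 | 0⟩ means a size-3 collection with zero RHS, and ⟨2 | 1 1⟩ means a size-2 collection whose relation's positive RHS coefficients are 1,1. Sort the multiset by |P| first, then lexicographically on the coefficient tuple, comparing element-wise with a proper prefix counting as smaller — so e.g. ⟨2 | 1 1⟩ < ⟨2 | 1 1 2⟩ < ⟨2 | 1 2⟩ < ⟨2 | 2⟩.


5 minimal non-faces of Δ(Σ) (on 5 rays):

  P={0,1}:  v_{0} + v_{1} = 0  ⇒ sig = ⟨2 | 0⟩
  P={3,4}:  v_{3} + v_{4} = 0  ⇒ sig = ⟨2 | 0⟩
  P={0,2}:  v_{0} + v_{2} = v_{4}  ⇒ sig = ⟨2 | 1⟩
  P={1,4}:  v_{1} + v_{4} = v_{2}  ⇒ sig = ⟨2 | 1⟩
  P={2,3}:  v_{2} + v_{3} = v_{1}  ⇒ sig = ⟨2 | 1⟩

Hence PRS(X_Σ) =
{ ⟨2 | 0⟩ ×2,  ⟨2 | 1⟩ ×3 }


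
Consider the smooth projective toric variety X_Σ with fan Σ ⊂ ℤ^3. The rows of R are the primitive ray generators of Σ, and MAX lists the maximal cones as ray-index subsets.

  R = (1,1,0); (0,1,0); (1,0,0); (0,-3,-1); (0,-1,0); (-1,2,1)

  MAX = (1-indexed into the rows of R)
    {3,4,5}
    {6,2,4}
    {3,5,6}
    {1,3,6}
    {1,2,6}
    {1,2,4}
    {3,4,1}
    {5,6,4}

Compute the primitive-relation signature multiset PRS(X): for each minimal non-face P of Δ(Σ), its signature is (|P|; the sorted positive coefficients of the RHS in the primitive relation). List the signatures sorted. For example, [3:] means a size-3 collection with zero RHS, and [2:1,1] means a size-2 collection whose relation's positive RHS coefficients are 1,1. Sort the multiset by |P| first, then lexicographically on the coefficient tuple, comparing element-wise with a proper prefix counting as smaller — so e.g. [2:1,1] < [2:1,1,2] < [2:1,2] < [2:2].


Σ has 5 primitive collections:

  P={2,5}:  v_{2} + v_{5} = 0  so sig = [2:]
  P={1,5}:  v_{1} + v_{5} = v_{3}  so sig = [2:1]
  P={2,3}:  v_{2} + v_{3} = v_{1}  so sig = [2:1]
  P={1,4,6}:  v_{1} + v_{4} + v_{6} = 0  so sig = [3:]
  P={3,4,6}:  v_{3} + v_{4} + v_{6} = v_{5}  so sig = [3:1]

Sorted signature multiset PRS(X):
    [2:]
    [2:1]
    [2:1]
    [3:]
    [3:1]


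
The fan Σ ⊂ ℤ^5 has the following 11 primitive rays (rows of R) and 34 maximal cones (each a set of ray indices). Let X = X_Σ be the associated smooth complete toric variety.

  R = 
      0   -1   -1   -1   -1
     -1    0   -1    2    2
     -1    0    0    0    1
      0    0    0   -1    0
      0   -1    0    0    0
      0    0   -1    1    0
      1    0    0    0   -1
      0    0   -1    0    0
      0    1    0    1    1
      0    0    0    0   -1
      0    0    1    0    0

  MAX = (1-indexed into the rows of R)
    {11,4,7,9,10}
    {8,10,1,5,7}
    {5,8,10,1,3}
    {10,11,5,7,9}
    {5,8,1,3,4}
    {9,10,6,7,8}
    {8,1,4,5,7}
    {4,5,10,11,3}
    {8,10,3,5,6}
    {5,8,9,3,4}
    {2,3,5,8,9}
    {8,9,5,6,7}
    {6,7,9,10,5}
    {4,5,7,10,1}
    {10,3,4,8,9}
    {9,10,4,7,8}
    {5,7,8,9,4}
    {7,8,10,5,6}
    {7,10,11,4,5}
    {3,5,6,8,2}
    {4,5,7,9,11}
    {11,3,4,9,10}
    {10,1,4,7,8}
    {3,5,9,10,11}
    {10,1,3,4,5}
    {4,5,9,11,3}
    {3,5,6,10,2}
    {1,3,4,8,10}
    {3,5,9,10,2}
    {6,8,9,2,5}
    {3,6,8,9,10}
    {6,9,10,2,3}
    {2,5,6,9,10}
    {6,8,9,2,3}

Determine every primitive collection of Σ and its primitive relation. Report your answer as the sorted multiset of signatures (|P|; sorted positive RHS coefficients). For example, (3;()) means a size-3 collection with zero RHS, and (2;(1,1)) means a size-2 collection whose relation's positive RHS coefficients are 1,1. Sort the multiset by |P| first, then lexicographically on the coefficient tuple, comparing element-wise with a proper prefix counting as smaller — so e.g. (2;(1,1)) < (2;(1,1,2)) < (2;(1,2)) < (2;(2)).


Δ(Σ) — 11 vertices, 16 min non-faces:

  {3,7}:  v_{3} + v_{7} = 0 — sig = (2;())
  {8,11}:  v_{8} + v_{11} = 0 — sig = (2;())
  {1,9}:  v_{1} + v_{9} = v_{8} — sig = (2;(1))
  {4,6}:  v_{4} + v_{6} = v_{8} — sig = (2;(1))
  {1,11}:  v_{1} + v_{11} = v_{4} + v_{5} + v_{10} — sig = (2;(1,1,1))
  {2,7}:  v_{2} + v_{7} = v_{5} + v_{6} + v_{9} — sig = (2;(1,1,1))
  {6,11}:  v_{6} + v_{11} = v_{5} + v_{9} + v_{10} — sig = (2;(1,1,1))
  {1,2}:  v_{1} + v_{2} = v_{3} + v_{5} + v_{6} + v_{8} — sig = (2;(1,1,1,1))
  {2,4}:  v_{2} + v_{4} = v_{3} + v_{5} + v_{8} + v_{9} — sig = (2;(1,1,1,1))
  {1,6}:  v_{1} + v_{6} = v_{5} + 2·v_{8} + v_{10} — sig = (2;(1,1,2))
  {2,11}:  v_{2} + v_{11} = v_{3} + 2·v_{5} + 2·v_{9} + v_{10} — sig = (2;(1,1,2,2))
  {2,8,10}:  v_{2} + v_{8} + v_{10} = v_{3} + 2·v_{6} — sig = (3;(1,2))
  {4,5,9,10}:  v_{4} + v_{5} + v_{9} + v_{10} = 0 — sig = (4;())
  {3,5,6,9}:  v_{3} + v_{5} + v_{6} + v_{9} = v_{2} — sig = (4;(1))
  {4,5,8,10}:  v_{4} + v_{5} + v_{8} + v_{10} = v_{1} — sig = (4;(1))
  {5,8,9,10}:  v_{5} + v_{8} + v_{9} + v_{10} = v_{6} — sig = (4;(1))

Hence PRS(X_Σ) =
    |P|=2: 11 collections, coeffs (), (), (1), (1), (1,1,1), (1,1,1), (1,1,1), (1,1,1,1), (1,1,1,1), (1,1,2), (1,1,2,2)
    |P|=3: 1 collection, coeffs (1,2)
    |P|=4: 4 collections, coeffs (), (1), (1), (1)


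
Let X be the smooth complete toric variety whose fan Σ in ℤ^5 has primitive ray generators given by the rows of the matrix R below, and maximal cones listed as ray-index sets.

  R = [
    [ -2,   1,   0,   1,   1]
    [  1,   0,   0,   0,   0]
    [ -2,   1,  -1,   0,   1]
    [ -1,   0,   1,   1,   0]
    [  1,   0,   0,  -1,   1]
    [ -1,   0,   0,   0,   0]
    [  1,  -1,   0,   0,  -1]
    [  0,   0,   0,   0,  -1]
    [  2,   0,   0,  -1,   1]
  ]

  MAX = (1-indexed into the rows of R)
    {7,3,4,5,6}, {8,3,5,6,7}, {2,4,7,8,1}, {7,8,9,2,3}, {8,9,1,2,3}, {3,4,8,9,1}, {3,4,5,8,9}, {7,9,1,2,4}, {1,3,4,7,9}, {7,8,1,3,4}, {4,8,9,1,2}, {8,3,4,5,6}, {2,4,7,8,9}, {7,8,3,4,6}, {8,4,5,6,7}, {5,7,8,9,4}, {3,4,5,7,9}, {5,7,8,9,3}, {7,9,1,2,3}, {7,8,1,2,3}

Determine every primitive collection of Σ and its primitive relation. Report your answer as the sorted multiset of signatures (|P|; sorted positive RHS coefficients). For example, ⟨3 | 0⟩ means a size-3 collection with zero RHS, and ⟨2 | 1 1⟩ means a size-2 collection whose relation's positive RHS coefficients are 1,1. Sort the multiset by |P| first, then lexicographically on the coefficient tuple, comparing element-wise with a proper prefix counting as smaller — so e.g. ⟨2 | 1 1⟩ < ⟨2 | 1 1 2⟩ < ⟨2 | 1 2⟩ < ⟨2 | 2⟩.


|primitive collections| = 9. Relations:

  P={2,6}:  v_{2} + v_{6} = 0  ⇒ sig = ⟨2 | 0⟩
  P={2,5}:  v_{2} + v_{5} = v_{9}  ⇒ sig = ⟨2 | 1⟩
  P={6,9}:  v_{6} + v_{9} = v_{5}  ⇒ sig = ⟨2 | 1⟩
  P={1,6}:  v_{1} + v_{6} = v_{3} + v_{4}  ⇒ sig = ⟨2 | 1 1⟩
  P={1,5}:  v_{1} + v_{5} = v_{3} + v_{4} + v_{9}  ⇒ sig = ⟨2 | 1 1 1⟩
  P={2,3,4}:  v_{2} + v_{3} + v_{4} = v_{1}  ⇒ sig = ⟨3 | 1⟩
  P={1,7,8,9}:  v_{1} + v_{7} + v_{8} + v_{9} = v_{2}  ⇒ sig = ⟨4 | 1⟩
  P={3,4,7,8,9}:  v_{3} + v_{4} + v_{7} + v_{8} + v_{9} = 0  ⇒ sig = ⟨5 | 0⟩
  P={3,4,5,7,8}:  v_{3} + v_{4} + v_{5} + v_{7} + v_{8} = v_{6}  ⇒ sig = ⟨5 | 1⟩

Sorted signature multiset PRS(X):
    |P|=2: 5 collections, coeffs (), (1), (1), (1,1), (1,1,1)
    |P|=3: 1 collection, coeffs (1)
    |P|=4: 1 collection, coeffs (1)
    |P|=5: 2 collections, coeffs (), (1)


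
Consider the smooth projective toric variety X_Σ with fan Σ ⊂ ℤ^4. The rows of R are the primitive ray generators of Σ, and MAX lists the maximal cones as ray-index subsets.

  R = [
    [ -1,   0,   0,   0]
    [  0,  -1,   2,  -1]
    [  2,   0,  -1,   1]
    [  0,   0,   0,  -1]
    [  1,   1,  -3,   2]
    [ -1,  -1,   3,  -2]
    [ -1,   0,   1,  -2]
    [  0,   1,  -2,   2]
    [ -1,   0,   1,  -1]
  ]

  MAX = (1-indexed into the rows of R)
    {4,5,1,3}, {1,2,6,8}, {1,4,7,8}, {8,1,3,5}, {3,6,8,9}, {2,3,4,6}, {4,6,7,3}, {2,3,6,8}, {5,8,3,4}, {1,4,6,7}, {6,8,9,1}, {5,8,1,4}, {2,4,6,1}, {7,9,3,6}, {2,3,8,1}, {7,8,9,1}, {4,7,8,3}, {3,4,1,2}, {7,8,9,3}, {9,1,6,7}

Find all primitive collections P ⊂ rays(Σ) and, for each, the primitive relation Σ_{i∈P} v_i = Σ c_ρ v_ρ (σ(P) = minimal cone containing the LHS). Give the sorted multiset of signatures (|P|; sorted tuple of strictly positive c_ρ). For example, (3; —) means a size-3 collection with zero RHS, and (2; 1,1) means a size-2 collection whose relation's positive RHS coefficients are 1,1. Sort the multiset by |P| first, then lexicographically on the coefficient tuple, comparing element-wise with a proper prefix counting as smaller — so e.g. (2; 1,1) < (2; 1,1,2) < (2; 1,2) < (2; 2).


The 14 primitive collections of Σ (r=9, n=4):

  {5,6}:  v_{5} + v_{6} = 0  ⟹  sig = (2; —)
  {2,9}:  v_{2} + v_{9} = v_{6}  ⟹  sig = (2; 1)
  {4,9}:  v_{4} + v_{9} = v_{7}  ⟹  sig = (2; 1)
  {2,5}:  v_{2} + v_{5} = v_{1} + v_{3}  ⟹  sig = (2; 1,1)
  {2,7}:  v_{2} + v_{7} = v_{4} + v_{6}  ⟹  sig = (2; 1,1)
  {5,9}:  v_{5} + v_{9} = v_{4} + v_{8}  ⟹  sig = (2; 1,1)
  {5,7}:  v_{5} + v_{7} = 2·v_{4} + v_{8}  ⟹  sig = (2; 1,2)
  {1,3,9}:  v_{1} + v_{3} + v_{9} = 0  ⟹  sig = (3; —)
  {2,4,8}:  v_{2} + v_{4} + v_{8} = 0  ⟹  sig = (3; —)
  {1,3,6}:  v_{1} + v_{3} + v_{6} = v_{2}  ⟹  sig = (3; 1)
  {1,3,7}:  v_{1} + v_{3} + v_{7} = v_{4}  ⟹  sig = (3; 1)
  {4,6,8}:  v_{4} + v_{6} + v_{8} = v_{9}  ⟹  sig = (3; 1)
  {6,7,8}:  v_{6} + v_{7} + v_{8} = 2·v_{9}  ⟹  sig = (3; 2)
  {1,3,4,8}:  v_{1} + v_{3} + v_{4} + v_{8} = v_{5}  ⟹  sig = (4; 1)

Sorted signature multiset PRS(X):
[(2; —), (2; 1), (2; 1), (2; 1,1), (2; 1,1), (2; 1,1), (2; 1,2), (3; —), (3; —), (3; 1), (3; 1), (3; 1), (3; 2), (4; 1)]


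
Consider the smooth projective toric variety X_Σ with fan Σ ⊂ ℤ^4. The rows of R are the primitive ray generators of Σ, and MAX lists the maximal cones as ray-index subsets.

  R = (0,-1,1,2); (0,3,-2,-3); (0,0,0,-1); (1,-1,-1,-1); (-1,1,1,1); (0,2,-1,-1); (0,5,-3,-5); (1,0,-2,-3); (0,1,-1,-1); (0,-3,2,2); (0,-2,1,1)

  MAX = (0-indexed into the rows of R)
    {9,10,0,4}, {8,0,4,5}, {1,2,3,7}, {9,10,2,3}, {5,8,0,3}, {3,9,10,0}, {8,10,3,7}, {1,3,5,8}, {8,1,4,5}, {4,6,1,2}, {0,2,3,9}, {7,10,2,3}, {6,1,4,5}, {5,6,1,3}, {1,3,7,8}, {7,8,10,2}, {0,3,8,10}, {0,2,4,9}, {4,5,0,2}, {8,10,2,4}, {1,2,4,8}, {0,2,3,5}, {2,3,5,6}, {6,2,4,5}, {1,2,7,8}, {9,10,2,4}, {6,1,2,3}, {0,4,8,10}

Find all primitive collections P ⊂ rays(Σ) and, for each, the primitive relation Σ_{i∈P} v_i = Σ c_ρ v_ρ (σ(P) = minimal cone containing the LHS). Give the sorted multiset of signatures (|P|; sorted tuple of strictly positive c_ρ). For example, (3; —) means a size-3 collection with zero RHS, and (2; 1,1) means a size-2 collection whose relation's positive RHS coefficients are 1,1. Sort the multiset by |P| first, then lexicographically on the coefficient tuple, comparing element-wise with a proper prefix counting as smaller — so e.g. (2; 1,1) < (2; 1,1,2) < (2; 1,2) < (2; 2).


21 minimal non-faces of Δ(Σ) (on 11 rays):

  P={3,4}:  v_{3} + v_{4} = 0 — sig = (2; —)
  P={5,10}:  v_{5} + v_{10} = 0 — sig = (2; —)
  P={0,1}:  v_{0} + v_{1} = v_{5} — sig = (2; 1)
  P={0,7}:  v_{0} + v_{7} = v_{3} — sig = (2; 1)
  P={1,9}:  v_{1} + v_{9} = v_{2} — sig = (2; 1)
  P={8,9}:  v_{8} + v_{9} = v_{10} — sig = (2; 1)
  P={1,10}:  v_{1} + v_{10} = v_{2} + v_{8} — sig = (2; 1,1)
  P={4,7}:  v_{4} + v_{7} = v_{2} + v_{8} — sig = (2; 1,1)
  P={5,7}:  v_{5} + v_{7} = v_{1} + v_{3} — sig = (2; 1,1)
  P={5,9}:  v_{5} + v_{9} = v_{0} + v_{2} — sig = (2; 1,1)
  P={6,10}:  v_{6} + v_{10} = v_{1} + v_{2} — sig = (2; 1,1)
  P={7,9}:  v_{7} + v_{9} = v_{2} + v_{3} + v_{10} — sig = (2; 1,1,1)
  P={6,7}:  v_{6} + v_{7} = 2·v_{1} + v_{2} + v_{3} — sig = (2; 1,1,2)
  P={0,6}:  v_{0} + v_{6} = v_{2} + 2·v_{5} — sig = (2; 1,2)
  P={6,9}:  v_{6} + v_{9} = 2·v_{2} + v_{5} — sig = (2; 1,2)
  P={6,8}:  v_{6} + v_{8} = 2·v_{1} — sig = (2; 2)
  P={0,2,8}:  v_{0} + v_{2} + v_{8} = 0 — sig = (3; —)
  P={0,2,10}:  v_{0} + v_{2} + v_{10} = v_{9} — sig = (3; 1)
  P={1,2,5}:  v_{1} + v_{2} + v_{5} = v_{6} — sig = (3; 1)
  P={2,3,8}:  v_{2} + v_{3} + v_{8} = v_{7} — sig = (3; 1)
  P={2,5,8}:  v_{2} + v_{5} + v_{8} = v_{1} — sig = (3; 1)

so the primitive-relation signature multiset is
[(2; —), (2; —), (2; 1), (2; 1), (2; 1), (2; 1), (2; 1,1), (2; 1,1), (2; 1,1), (2; 1,1), (2; 1,1), (2; 1,1,1), (2; 1,1,2), (2; 1,2), (2; 1,2), (2; 2), (3; —), (3; 1), (3; 1), (3; 1), (3; 1)]


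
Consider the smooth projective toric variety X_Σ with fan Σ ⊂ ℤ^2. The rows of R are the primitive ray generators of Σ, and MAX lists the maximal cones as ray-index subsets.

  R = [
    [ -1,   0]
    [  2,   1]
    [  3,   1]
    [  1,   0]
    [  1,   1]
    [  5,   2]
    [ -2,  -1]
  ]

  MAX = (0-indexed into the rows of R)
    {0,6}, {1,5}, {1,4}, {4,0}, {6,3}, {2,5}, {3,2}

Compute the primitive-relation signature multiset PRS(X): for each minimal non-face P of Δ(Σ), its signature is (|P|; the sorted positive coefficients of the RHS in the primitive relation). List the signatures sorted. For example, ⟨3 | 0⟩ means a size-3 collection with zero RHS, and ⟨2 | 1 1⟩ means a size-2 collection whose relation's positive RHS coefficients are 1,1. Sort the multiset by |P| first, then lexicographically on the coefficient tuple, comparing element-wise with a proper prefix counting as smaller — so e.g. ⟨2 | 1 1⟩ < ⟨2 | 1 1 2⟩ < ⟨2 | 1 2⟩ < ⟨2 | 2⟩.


Δ(Σ) — 7 vertices, 14 min non-faces:

  P = {0,3}:  v_{0} + v_{3} = 0  →  sig = ⟨2 | 0⟩
  P = {1,6}:  v_{1} + v_{6} = 0  →  sig = ⟨2 | 0⟩
  P = {0,1}:  v_{0} + v_{1} = v_{4}  →  sig = ⟨2 | 1⟩
  P = {0,2}:  v_{0} + v_{2} = v_{1}  →  sig = ⟨2 | 1⟩
  P = {1,2}:  v_{1} + v_{2} = v_{5}  →  sig = ⟨2 | 1⟩
  P = {1,3}:  v_{1} + v_{3} = v_{2}  →  sig = ⟨2 | 1⟩
  P = {2,6}:  v_{2} + v_{6} = v_{3}  →  sig = ⟨2 | 1⟩
  P = {3,4}:  v_{3} + v_{4} = v_{1}  →  sig = ⟨2 | 1⟩
  P = {4,6}:  v_{4} + v_{6} = v_{0}  →  sig = ⟨2 | 1⟩
  P = {5,6}:  v_{5} + v_{6} = v_{2}  →  sig = ⟨2 | 1⟩
  P = {0,5}:  v_{0} + v_{5} = 2·v_{1}  →  sig = ⟨2 | 2⟩
  P = {2,4}:  v_{2} + v_{4} = 2·v_{1}  →  sig = ⟨2 | 2⟩
  P = {3,5}:  v_{3} + v_{5} = 2·v_{2}  →  sig = ⟨2 | 2⟩
  P = {4,5}:  v_{4} + v_{5} = 3·v_{1}  →  sig = ⟨2 | 3⟩

Hence PRS(X_Σ) =
[⟨2 | 0⟩, ⟨2 | 0⟩, ⟨2 | 1⟩, ⟨2 | 1⟩, ⟨2 | 1⟩, ⟨2 | 1⟩, ⟨2 | 1⟩, ⟨2 | 1⟩, ⟨2 | 1⟩, ⟨2 | 1⟩, ⟨2 | 2⟩, ⟨2 | 2⟩, ⟨2 | 2⟩, ⟨2 | 3⟩]


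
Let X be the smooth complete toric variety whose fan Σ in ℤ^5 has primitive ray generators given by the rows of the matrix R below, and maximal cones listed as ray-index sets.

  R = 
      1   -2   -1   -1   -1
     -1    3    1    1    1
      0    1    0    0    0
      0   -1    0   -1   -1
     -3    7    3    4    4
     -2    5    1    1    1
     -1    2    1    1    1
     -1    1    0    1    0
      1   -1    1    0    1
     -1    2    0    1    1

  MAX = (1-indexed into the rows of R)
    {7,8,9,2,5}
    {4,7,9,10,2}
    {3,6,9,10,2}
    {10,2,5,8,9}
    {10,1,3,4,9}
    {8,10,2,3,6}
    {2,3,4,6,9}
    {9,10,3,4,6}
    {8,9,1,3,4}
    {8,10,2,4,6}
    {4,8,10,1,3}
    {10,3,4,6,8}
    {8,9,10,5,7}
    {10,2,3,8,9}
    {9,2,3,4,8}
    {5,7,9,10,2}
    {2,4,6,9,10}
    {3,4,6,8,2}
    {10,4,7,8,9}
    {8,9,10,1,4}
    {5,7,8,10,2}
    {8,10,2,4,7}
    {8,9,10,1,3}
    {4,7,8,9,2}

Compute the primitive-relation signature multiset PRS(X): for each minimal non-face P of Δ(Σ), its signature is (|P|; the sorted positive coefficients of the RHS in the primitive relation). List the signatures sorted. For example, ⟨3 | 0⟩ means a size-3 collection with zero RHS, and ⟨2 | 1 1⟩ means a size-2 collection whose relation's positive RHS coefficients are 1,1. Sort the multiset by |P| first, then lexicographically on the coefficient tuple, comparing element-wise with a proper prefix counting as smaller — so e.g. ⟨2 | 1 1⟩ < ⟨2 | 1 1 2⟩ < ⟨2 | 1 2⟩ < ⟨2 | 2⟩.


14 minimal non-faces of Δ(Σ) (on 10 rays):

  • {1,7}:  v_{1} + v_{7} = 0  →  sig = ⟨2 | 0⟩
  • {1,2}:  v_{1} + v_{2} = v_{3}  →  sig = ⟨2 | 1⟩
  • {3,7}:  v_{3} + v_{7} = v_{2}  →  sig = ⟨2 | 1⟩
  • {1,5}:  v_{1} + v_{5} = v_{2} + v_{8} + v_{9} + v_{10}  →  sig = ⟨2 | 1 1 1 1⟩
  • {3,5}:  v_{3} + v_{5} = 2·v_{2} + v_{8} + v_{9} + v_{10}  →  sig = ⟨2 | 1 1 1 2⟩
  • {1,6}:  v_{1} + v_{6} = 2·v_{3} + v_{4} + v_{10}  →  sig = ⟨2 | 1 1 2⟩
  • {6,7}:  v_{6} + v_{7} = 2·v_{2} + v_{4} + v_{10}  →  sig = ⟨2 | 1 1 2⟩
  • {5,6}:  v_{5} + v_{6} = 2·v_{2} + 2·v_{7} + v_{10}  →  sig = ⟨2 | 1 2 2⟩
  • {4,5}:  v_{4} + v_{5} = 3·v_{7}  →  sig = ⟨2 | 3⟩
  • {6,8,9}:  v_{6} + v_{8} + v_{9} = v_{2} + v_{7}  →  sig = ⟨3 | 1 1⟩
  • {2,3,4,10}:  v_{2} + v_{3} + v_{4} + v_{10} = v_{6}  →  sig = ⟨4 | 1⟩
  • {2,7,8,9,10}:  v_{2} + v_{7} + v_{8} + v_{9} + v_{10} = v_{5}  →  sig = ⟨5 | 1⟩
  • {3,4,8,9,10}:  v_{3} + v_{4} + v_{8} + v_{9} + v_{10} = v_{7}  →  sig = ⟨5 | 1⟩
  • {2,4,8,9,10}:  v_{2} + v_{4} + v_{8} + v_{9} + v_{10} = 2·v_{7}  →  sig = ⟨5 | 2⟩

Sorted signature multiset PRS(X):
    |P|=2: 9 collections, coeffs (), (1), (1), (1,1,1,1), (1,1,1,2), (1,1,2), (1,1,2), (1,2,2), (3)
    |P|=3: 1 collection, coeffs (1,1)
    |P|=4: 1 collection, coeffs (1)
    |P|=5: 3 collections, coeffs (1), (1), (2)


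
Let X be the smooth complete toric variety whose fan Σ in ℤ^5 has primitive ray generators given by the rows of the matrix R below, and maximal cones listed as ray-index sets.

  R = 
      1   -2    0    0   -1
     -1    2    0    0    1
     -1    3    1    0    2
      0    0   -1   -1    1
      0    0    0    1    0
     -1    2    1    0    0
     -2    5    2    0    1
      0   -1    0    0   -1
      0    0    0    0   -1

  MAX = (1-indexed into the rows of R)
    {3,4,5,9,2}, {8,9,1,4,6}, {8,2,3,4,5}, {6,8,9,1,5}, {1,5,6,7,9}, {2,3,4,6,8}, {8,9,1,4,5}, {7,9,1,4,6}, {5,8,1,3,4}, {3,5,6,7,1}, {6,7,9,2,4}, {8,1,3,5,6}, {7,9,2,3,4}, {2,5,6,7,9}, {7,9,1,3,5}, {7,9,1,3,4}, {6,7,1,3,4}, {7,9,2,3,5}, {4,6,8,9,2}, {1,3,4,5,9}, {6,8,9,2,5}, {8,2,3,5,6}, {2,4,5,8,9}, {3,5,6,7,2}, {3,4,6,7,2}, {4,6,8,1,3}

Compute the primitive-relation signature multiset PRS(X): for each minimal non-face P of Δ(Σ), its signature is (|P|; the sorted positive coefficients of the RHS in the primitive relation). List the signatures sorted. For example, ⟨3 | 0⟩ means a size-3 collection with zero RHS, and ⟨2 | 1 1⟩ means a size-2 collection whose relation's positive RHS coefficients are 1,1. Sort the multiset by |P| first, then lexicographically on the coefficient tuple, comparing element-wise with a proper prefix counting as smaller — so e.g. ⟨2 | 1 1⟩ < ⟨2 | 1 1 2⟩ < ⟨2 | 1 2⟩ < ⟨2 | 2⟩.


Minimal non-faces — 6 found among 9 rays, 26 max cones:

  • {1,2}:  v_{1} + v_{2} = 0 ; sig = ⟨2 | 0⟩
  • {7,8}:  v_{7} + v_{8} = 2·v_{6} ; sig = ⟨2 | 2⟩
  • {3,6,9}:  v_{3} + v_{6} + v_{9} = v_{7} ; sig = ⟨3 | 1⟩
  • {3,8,9}:  v_{3} + v_{8} + v_{9} = v_{6} ; sig = ⟨3 | 1⟩
  • {4,5,6}:  v_{4} + v_{5} + v_{6} = v_{2} ; sig = ⟨3 | 1⟩
  • {4,5,7}:  v_{4} + v_{5} + v_{7} = v_{2} + v_{3} + v_{9} ; sig = ⟨3 | 1 1 1⟩

Sorted signature multiset PRS(X):
[⟨2 | 0⟩, ⟨2 | 2⟩, ⟨3 | 1⟩, ⟨3 | 1⟩, ⟨3 | 1⟩, ⟨3 | 1 1 1⟩]


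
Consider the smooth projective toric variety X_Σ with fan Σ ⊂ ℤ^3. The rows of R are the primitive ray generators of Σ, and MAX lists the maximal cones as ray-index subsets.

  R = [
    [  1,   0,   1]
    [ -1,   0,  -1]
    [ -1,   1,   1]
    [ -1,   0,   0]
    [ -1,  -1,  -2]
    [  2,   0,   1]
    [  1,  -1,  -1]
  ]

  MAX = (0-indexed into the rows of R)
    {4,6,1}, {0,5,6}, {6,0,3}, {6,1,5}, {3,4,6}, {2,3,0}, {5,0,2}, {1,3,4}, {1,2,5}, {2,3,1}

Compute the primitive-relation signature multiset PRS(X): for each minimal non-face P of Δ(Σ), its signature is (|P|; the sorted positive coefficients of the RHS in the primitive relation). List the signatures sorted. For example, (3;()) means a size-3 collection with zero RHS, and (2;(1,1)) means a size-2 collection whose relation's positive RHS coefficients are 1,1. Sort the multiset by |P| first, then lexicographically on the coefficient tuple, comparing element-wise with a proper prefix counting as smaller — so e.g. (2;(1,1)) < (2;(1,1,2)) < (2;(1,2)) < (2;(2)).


Δ(Σ) — 7 vertices, 7 min non-faces:

  P = {0,1}:  v_{0} + v_{1} = 0  ⟹  sig = (2;())
  P = {2,6}:  v_{2} + v_{6} = 0  ⟹  sig = (2;())
  P = {3,5}:  v_{3} + v_{5} = v_{0}  ⟹  sig = (2;(1))
  P = {4,5}:  v_{4} + v_{5} = v_{6}  ⟹  sig = (2;(1))
  P = {0,4}:  v_{0} + v_{4} = v_{3} + v_{6}  ⟹  sig = (2;(1,1))
  P = {2,4}:  v_{2} + v_{4} = v_{1} + v_{3}  ⟹  sig = (2;(1,1))
  P = {1,3,6}:  v_{1} + v_{3} + v_{6} = v_{4}  ⟹  sig = (3;(1))

so the primitive-relation signature multiset is
[(2;()), (2;()), (2;(1)), (2;(1)), (2;(1,1)), (2;(1,1)), (3;(1))]


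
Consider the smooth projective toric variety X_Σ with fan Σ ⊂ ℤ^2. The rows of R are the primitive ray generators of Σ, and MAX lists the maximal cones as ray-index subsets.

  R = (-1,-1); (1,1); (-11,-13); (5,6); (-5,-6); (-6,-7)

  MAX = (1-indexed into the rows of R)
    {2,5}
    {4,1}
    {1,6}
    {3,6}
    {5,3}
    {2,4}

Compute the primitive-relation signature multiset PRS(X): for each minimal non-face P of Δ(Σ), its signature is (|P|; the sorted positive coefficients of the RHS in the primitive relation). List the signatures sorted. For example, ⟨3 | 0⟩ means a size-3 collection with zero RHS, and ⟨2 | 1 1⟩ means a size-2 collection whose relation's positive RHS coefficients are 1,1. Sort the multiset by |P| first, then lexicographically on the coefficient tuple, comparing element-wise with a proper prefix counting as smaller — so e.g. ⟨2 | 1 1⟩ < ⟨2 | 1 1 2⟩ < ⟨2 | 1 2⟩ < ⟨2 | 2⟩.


9 minimal non-faces of Δ(Σ) (on 6 rays):

  P = {1,2}:  v_{1} + v_{2} = 0  ⟹  sig = ⟨2 | 0⟩
  P = {4,5}:  v_{4} + v_{5} = 0  ⟹  sig = ⟨2 | 0⟩
  P = {1,5}:  v_{1} + v_{5} = v_{6}  ⟹  sig = ⟨2 | 1⟩
  P = {2,6}:  v_{2} + v_{6} = v_{5}  ⟹  sig = ⟨2 | 1⟩
  P = {3,4}:  v_{3} + v_{4} = v_{6}  ⟹  sig = ⟨2 | 1⟩
  P = {4,6}:  v_{4} + v_{6} = v_{1}  ⟹  sig = ⟨2 | 1⟩
  P = {5,6}:  v_{5} + v_{6} = v_{3}  ⟹  sig = ⟨2 | 1⟩
  P = {1,3}:  v_{1} + v_{3} = 2·v_{6}  ⟹  sig = ⟨2 | 2⟩
  P = {2,3}:  v_{2} + v_{3} = 2·v_{5}  ⟹  sig = ⟨2 | 2⟩

Sorted signature multiset PRS(X):
[⟨2 | 0⟩, ⟨2 | 0⟩, ⟨2 | 1⟩, ⟨2 | 1⟩, ⟨2 | 1⟩, ⟨2 | 1⟩, ⟨2 | 1⟩, ⟨2 | 2⟩, ⟨2 | 2⟩]


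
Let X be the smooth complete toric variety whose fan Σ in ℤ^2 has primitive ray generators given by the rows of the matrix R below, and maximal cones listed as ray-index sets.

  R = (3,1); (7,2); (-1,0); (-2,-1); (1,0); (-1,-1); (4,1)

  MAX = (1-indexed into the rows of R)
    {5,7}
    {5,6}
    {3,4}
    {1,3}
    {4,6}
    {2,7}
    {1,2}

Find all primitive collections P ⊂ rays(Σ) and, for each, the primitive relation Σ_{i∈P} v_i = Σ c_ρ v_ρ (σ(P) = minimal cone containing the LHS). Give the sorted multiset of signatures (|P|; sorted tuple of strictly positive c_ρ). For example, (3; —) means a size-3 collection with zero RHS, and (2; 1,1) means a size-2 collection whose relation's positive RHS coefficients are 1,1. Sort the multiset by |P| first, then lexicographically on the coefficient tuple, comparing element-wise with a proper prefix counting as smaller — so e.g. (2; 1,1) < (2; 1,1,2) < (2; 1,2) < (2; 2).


|primitive collections| = 14. Relations:

  P = {3,5}:  v_{3} + v_{5} = 0  →  sig = (2; —)
  P = {1,4}:  v_{1} + v_{4} = v_{5}  →  sig = (2; 1)
  P = {1,5}:  v_{1} + v_{5} = v_{7}  →  sig = (2; 1)
  P = {1,7}:  v_{1} + v_{7} = v_{2}  →  sig = (2; 1)
  P = {3,6}:  v_{3} + v_{6} = v_{4}  →  sig = (2; 1)
  P = {3,7}:  v_{3} + v_{7} = v_{1}  →  sig = (2; 1)
  P = {4,5}:  v_{4} + v_{5} = v_{6}  →  sig = (2; 1)
  P = {2,4}:  v_{2} + v_{4} = v_{5} + v_{7}  →  sig = (2; 1,1)
  P = {2,6}:  v_{2} + v_{6} = 2·v_{5} + v_{7}  →  sig = (2; 1,2)
  P = {1,6}:  v_{1} + v_{6} = 2·v_{5}  →  sig = (2; 2)
  P = {2,3}:  v_{2} + v_{3} = 2·v_{1}  →  sig = (2; 2)
  P = {2,5}:  v_{2} + v_{5} = 2·v_{7}  →  sig = (2; 2)
  P = {4,7}:  v_{4} + v_{7} = 2·v_{5}  →  sig = (2; 2)
  P = {6,7}:  v_{6} + v_{7} = 3·v_{5}  →  sig = (2; 3)

so the primitive-relation signature multiset is
    |P|=2: 14 collections, coeffs (), (1), (1), (1), (1), (1), (1), (1,1), (1,2), (2), (2), (2), (2), (3)
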